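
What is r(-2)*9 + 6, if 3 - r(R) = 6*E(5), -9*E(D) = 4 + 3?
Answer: 75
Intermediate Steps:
E(D) = -7/9 (E(D) = -(4 + 3)/9 = -1/9*7 = -7/9)
r(R) = 23/3 (r(R) = 3 - 6*(-7)/9 = 3 - 1*(-14/3) = 3 + 14/3 = 23/3)
r(-2)*9 + 6 = (23/3)*9 + 6 = 69 + 6 = 75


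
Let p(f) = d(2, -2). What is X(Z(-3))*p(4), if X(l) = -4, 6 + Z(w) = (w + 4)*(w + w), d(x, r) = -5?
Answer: 20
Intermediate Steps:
Z(w) = -6 + 2*w*(4 + w) (Z(w) = -6 + (w + 4)*(w + w) = -6 + (4 + w)*(2*w) = -6 + 2*w*(4 + w))
p(f) = -5
X(Z(-3))*p(4) = -4*(-5) = 20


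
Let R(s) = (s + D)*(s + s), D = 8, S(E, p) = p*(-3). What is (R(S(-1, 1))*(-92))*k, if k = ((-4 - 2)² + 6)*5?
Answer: 579600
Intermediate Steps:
S(E, p) = -3*p
k = 210 (k = ((-6)² + 6)*5 = (36 + 6)*5 = 42*5 = 210)
R(s) = 2*s*(8 + s) (R(s) = (s + 8)*(s + s) = (8 + s)*(2*s) = 2*s*(8 + s))
(R(S(-1, 1))*(-92))*k = ((2*(-3*1)*(8 - 3*1))*(-92))*210 = ((2*(-3)*(8 - 3))*(-92))*210 = ((2*(-3)*5)*(-92))*210 = -30*(-92)*210 = 2760*210 = 579600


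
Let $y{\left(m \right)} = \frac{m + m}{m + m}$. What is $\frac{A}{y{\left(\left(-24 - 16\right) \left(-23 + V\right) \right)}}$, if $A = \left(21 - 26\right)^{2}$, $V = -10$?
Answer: $25$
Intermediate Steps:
$y{\left(m \right)} = 1$ ($y{\left(m \right)} = \frac{2 m}{2 m} = 2 m \frac{1}{2 m} = 1$)
$A = 25$ ($A = \left(-5\right)^{2} = 25$)
$\frac{A}{y{\left(\left(-24 - 16\right) \left(-23 + V\right) \right)}} = \frac{25}{1} = 25 \cdot 1 = 25$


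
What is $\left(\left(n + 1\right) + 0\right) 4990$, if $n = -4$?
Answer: $-14970$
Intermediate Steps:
$\left(\left(n + 1\right) + 0\right) 4990 = \left(\left(-4 + 1\right) + 0\right) 4990 = \left(-3 + 0\right) 4990 = \left(-3\right) 4990 = -14970$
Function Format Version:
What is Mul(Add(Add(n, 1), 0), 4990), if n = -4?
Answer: -14970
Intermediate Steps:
Mul(Add(Add(n, 1), 0), 4990) = Mul(Add(Add(-4, 1), 0), 4990) = Mul(Add(-3, 0), 4990) = Mul(-3, 4990) = -14970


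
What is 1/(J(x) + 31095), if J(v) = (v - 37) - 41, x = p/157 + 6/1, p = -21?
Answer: 157/4870590 ≈ 3.2234e-5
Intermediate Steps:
x = 921/157 (x = -21/157 + 6/1 = -21*1/157 + 6*1 = -21/157 + 6 = 921/157 ≈ 5.8662)
J(v) = -78 + v (J(v) = (-37 + v) - 41 = -78 + v)
1/(J(x) + 31095) = 1/((-78 + 921/157) + 31095) = 1/(-11325/157 + 31095) = 1/(4870590/157) = 157/4870590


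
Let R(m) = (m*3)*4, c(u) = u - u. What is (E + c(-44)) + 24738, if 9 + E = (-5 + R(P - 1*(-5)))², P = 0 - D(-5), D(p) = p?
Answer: 37954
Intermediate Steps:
c(u) = 0
P = 5 (P = 0 - 1*(-5) = 0 + 5 = 5)
R(m) = 12*m (R(m) = (3*m)*4 = 12*m)
E = 13216 (E = -9 + (-5 + 12*(5 - 1*(-5)))² = -9 + (-5 + 12*(5 + 5))² = -9 + (-5 + 12*10)² = -9 + (-5 + 120)² = -9 + 115² = -9 + 13225 = 13216)
(E + c(-44)) + 24738 = (13216 + 0) + 24738 = 13216 + 24738 = 37954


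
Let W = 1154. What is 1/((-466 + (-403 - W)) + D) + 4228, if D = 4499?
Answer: 10468529/2476 ≈ 4228.0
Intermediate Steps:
1/((-466 + (-403 - W)) + D) + 4228 = 1/((-466 + (-403 - 1*1154)) + 4499) + 4228 = 1/((-466 + (-403 - 1154)) + 4499) + 4228 = 1/((-466 - 1557) + 4499) + 4228 = 1/(-2023 + 4499) + 4228 = 1/2476 + 4228 = 10468529/2476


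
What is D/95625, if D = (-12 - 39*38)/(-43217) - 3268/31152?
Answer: -23673017/32184888367500 ≈ -7.3553e-7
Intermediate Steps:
D = -23673017/336573996 (D = (-12 - 1482)*(-1/43217) - 3268*1/31152 = -1494*(-1/43217) - 817/7788 = 1494/43217 - 817/7788 = -23673017/336573996 ≈ -0.070335)
D/95625 = -23673017/336573996/95625 = -23673017/336573996*1/95625 = -23673017/32184888367500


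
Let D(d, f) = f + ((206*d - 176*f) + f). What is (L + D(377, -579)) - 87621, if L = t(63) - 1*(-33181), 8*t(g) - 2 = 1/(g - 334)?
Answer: 268763165/2168 ≈ 1.2397e+5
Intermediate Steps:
t(g) = ¼ + 1/(8*(-334 + g)) (t(g) = ¼ + 1/(8*(g - 334)) = ¼ + 1/(8*(-334 + g)))
D(d, f) = -174*f + 206*d (D(d, f) = f + ((-176*f + 206*d) + f) = f + (-175*f + 206*d) = -174*f + 206*d)
L = 71936949/2168 (L = (-667 + 2*63)/(8*(-334 + 63)) - 1*(-33181) = (⅛)*(-667 + 126)/(-271) + 33181 = (⅛)*(-1/271)*(-541) + 33181 = 541/2168 + 33181 = 71936949/2168 ≈ 33181.)
(L + D(377, -579)) - 87621 = (71936949/2168 + (-174*(-579) + 206*377)) - 87621 = (71936949/2168 + (100746 + 77662)) - 87621 = (71936949/2168 + 178408) - 87621 = 458725493/2168 - 87621 = 268763165/2168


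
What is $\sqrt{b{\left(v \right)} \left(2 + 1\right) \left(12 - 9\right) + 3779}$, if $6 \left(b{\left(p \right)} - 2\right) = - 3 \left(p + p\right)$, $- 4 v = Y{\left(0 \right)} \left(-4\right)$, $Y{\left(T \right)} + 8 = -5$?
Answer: $\sqrt{3914} \approx 62.562$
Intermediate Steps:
$Y{\left(T \right)} = -13$ ($Y{\left(T \right)} = -8 - 5 = -13$)
$v = -13$ ($v = - \frac{\left(-13\right) \left(-4\right)}{4} = \left(- \frac{1}{4}\right) 52 = -13$)
$b{\left(p \right)} = 2 - p$ ($b{\left(p \right)} = 2 + \frac{\left(-3\right) \left(p + p\right)}{6} = 2 + \frac{\left(-3\right) 2 p}{6} = 2 + \frac{\left(-6\right) p}{6} = 2 - p$)
$\sqrt{b{\left(v \right)} \left(2 + 1\right) \left(12 - 9\right) + 3779} = \sqrt{\left(2 - -13\right) \left(2 + 1\right) \left(12 - 9\right) + 3779} = \sqrt{\left(2 + 13\right) 3 \cdot 3 + 3779} = \sqrt{15 \cdot 9 + 3779} = \sqrt{135 + 3779} = \sqrt{3914}$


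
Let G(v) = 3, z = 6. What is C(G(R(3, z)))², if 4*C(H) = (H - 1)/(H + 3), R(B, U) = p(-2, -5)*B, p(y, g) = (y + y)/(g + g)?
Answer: 1/144 ≈ 0.0069444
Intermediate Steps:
p(y, g) = y/g (p(y, g) = (2*y)/((2*g)) = (2*y)*(1/(2*g)) = y/g)
R(B, U) = 2*B/5 (R(B, U) = (-2/(-5))*B = (-2*(-⅕))*B = 2*B/5)
C(H) = (-1 + H)/(4*(3 + H)) (C(H) = ((H - 1)/(H + 3))/4 = ((-1 + H)/(3 + H))/4 = (-1 + H)/(4*(3 + H)))
C(G(R(3, z)))² = ((-1 + 3)/(4*(3 + 3)))² = ((¼)*2/6)² = ((¼)*(⅙)*2)² = (1/12)² = 1/144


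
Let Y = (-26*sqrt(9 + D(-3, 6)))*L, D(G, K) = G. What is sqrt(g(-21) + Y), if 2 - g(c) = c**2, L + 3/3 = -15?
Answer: sqrt(-439 + 416*sqrt(6)) ≈ 24.083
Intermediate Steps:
L = -16 (L = -1 - 15 = -16)
g(c) = 2 - c**2
Y = 416*sqrt(6) (Y = -26*sqrt(9 - 3)*(-16) = -26*sqrt(6)*(-16) = 416*sqrt(6) ≈ 1019.0)
sqrt(g(-21) + Y) = sqrt((2 - 1*(-21)**2) + 416*sqrt(6)) = sqrt((2 - 1*441) + 416*sqrt(6)) = sqrt((2 - 441) + 416*sqrt(6)) = sqrt(-439 + 416*sqrt(6))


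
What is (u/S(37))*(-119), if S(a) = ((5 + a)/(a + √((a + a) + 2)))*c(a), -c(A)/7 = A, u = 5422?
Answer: 46087/21 + 92174*√19/777 ≈ 2711.7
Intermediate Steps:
c(A) = -7*A
S(a) = -7*a*(5 + a)/(a + √(2 + 2*a)) (S(a) = ((5 + a)/(a + √((a + a) + 2)))*(-7*a) = ((5 + a)/(a + √(2*a + 2)))*(-7*a) = ((5 + a)/(a + √(2 + 2*a)))*(-7*a) = -7*a*(5 + a)/(a + √(2 + 2*a)))
(u/S(37))*(-119) = (5422/((-7*37*(5 + 37)/(37 + √2*√(1 + 37)))))*(-119) = (5422/((-7*37*42/(37 + √2*√38))))*(-119) = (5422/((-7*37*42/(37 + 2*√19))))*(-119) = (5422/((-10878/(37 + 2*√19))))*(-119) = (5422*(-1/294 - √19/5439))*(-119) = (-2711/147 - 5422*√19/5439)*(-119) = 46087/21 + 92174*√19/777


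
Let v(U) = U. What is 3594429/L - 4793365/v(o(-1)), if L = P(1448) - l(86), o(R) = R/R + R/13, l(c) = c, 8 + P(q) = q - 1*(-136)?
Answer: -46402173451/8940 ≈ -5.1904e+6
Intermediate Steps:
P(q) = 128 + q (P(q) = -8 + (q - 1*(-136)) = -8 + (q + 136) = -8 + (136 + q) = 128 + q)
o(R) = 1 + R/13 (o(R) = 1 + R*(1/13) = 1 + R/13)
L = 1490 (L = (128 + 1448) - 1*86 = 1576 - 86 = 1490)
3594429/L - 4793365/v(o(-1)) = 3594429/1490 - 4793365/(1 + (1/13)*(-1)) = 3594429*(1/1490) - 4793365/(1 - 1/13) = 3594429/1490 - 4793365/12/13 = 3594429/1490 - 4793365*13/12 = 3594429/1490 - 62313745/12 = -46402173451/8940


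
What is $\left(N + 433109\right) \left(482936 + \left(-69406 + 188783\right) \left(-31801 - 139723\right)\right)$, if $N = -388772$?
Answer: $-907823911103244$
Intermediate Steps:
$\left(N + 433109\right) \left(482936 + \left(-69406 + 188783\right) \left(-31801 - 139723\right)\right) = \left(-388772 + 433109\right) \left(482936 + \left(-69406 + 188783\right) \left(-31801 - 139723\right)\right) = 44337 \left(482936 + 119377 \left(-171524\right)\right) = 44337 \left(482936 - 20476020548\right) = 44337 \left(-20475537612\right) = -907823911103244$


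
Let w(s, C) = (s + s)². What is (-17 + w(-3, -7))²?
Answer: 361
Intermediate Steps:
w(s, C) = 4*s² (w(s, C) = (2*s)² = 4*s²)
(-17 + w(-3, -7))² = (-17 + 4*(-3)²)² = (-17 + 4*9)² = (-17 + 36)² = 19² = 361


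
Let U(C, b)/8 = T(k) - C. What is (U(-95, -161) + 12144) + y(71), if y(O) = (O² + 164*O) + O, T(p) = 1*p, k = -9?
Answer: 29588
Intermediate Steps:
T(p) = p
U(C, b) = -72 - 8*C (U(C, b) = 8*(-9 - C) = -72 - 8*C)
y(O) = O² + 165*O
(U(-95, -161) + 12144) + y(71) = ((-72 - 8*(-95)) + 12144) + 71*(165 + 71) = ((-72 + 760) + 12144) + 71*236 = (688 + 12144) + 16756 = 12832 + 16756 = 29588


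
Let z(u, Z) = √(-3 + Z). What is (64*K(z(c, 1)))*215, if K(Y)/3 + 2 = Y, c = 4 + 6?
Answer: -82560 + 41280*I*√2 ≈ -82560.0 + 58379.0*I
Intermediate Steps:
c = 10
K(Y) = -6 + 3*Y
(64*K(z(c, 1)))*215 = (64*(-6 + 3*√(-3 + 1)))*215 = (64*(-6 + 3*√(-2)))*215 = (64*(-6 + 3*(I*√2)))*215 = (64*(-6 + 3*I*√2))*215 = (-384 + 192*I*√2)*215 = -82560 + 41280*I*√2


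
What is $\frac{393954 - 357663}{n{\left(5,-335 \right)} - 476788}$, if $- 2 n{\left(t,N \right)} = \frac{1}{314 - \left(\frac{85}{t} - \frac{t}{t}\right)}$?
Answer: $- \frac{7209812}{94721883} \approx -0.076116$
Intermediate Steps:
$n{\left(t,N \right)} = - \frac{1}{2 \left(315 - \frac{85}{t}\right)}$ ($n{\left(t,N \right)} = - \frac{1}{2 \left(314 - \left(\frac{85}{t} - \frac{t}{t}\right)\right)} = - \frac{1}{2 \left(314 + \left(1 - \frac{85}{t}\right)\right)} = - \frac{1}{2 \left(315 - \frac{85}{t}\right)}$)
$\frac{393954 - 357663}{n{\left(5,-335 \right)} - 476788} = \frac{393954 - 357663}{\left(-1\right) 5 \frac{1}{-170 + 630 \cdot 5} - 476788} = \frac{36291}{\left(-1\right) 5 \frac{1}{-170 + 3150} - 476788} = \frac{36291}{\left(-1\right) 5 \cdot \frac{1}{2980} - 476788} = \frac{36291}{- \frac{1}{596} - 476788} = \frac{36291}{- \frac{284165649}{596}} = 36291 \left(- \frac{596}{284165649}\right) = - \frac{7209812}{94721883}$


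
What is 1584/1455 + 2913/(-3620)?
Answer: 99711/351140 ≈ 0.28396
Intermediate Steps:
1584/1455 + 2913/(-3620) = 1584*(1/1455) + 2913*(-1/3620) = 528/485 - 2913/3620 = 99711/351140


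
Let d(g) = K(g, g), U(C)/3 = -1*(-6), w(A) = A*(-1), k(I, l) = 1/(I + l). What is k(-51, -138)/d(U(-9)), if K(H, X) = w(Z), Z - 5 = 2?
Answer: 1/1323 ≈ 0.00075586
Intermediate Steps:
Z = 7 (Z = 5 + 2 = 7)
w(A) = -A
K(H, X) = -7 (K(H, X) = -1*7 = -7)
U(C) = 18 (U(C) = 3*(-1*(-6)) = 3*6 = 18)
d(g) = -7
k(-51, -138)/d(U(-9)) = 1/(-51 - 138*(-7)) = -1/7/(-189) = -1/189*(-1/7) = 1/1323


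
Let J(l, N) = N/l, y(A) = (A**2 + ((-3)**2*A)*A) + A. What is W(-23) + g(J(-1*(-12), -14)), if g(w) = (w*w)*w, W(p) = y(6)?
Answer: 78713/216 ≈ 364.41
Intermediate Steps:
y(A) = A + 10*A**2 (y(A) = (A**2 + (9*A)*A) + A = (A**2 + 9*A**2) + A = 10*A**2 + A = A + 10*A**2)
W(p) = 366 (W(p) = 6*(1 + 10*6) = 6*(1 + 60) = 6*61 = 366)
g(w) = w**3 (g(w) = w**2*w = w**3)
W(-23) + g(J(-1*(-12), -14)) = 366 + (-14/((-1*(-12))))**3 = 366 + (-14/12)**3 = 366 + (-14*1/12)**3 = 366 + (-7/6)**3 = 366 - 343/216 = 78713/216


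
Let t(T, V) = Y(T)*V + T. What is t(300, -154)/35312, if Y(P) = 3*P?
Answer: -34575/8828 ≈ -3.9165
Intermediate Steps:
t(T, V) = T + 3*T*V (t(T, V) = (3*T)*V + T = 3*T*V + T = T + 3*T*V)
t(300, -154)/35312 = (300*(1 + 3*(-154)))/35312 = (300*(1 - 462))*(1/35312) = (300*(-461))*(1/35312) = -138300*1/35312 = -34575/8828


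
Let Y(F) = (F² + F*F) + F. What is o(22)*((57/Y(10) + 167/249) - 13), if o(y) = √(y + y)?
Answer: -210169*√11/8715 ≈ -79.983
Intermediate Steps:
o(y) = √2*√y (o(y) = √(2*y) = √2*√y)
Y(F) = F + 2*F² (Y(F) = (F² + F²) + F = 2*F² + F = F + 2*F²)
o(22)*((57/Y(10) + 167/249) - 13) = (√2*√22)*((57/((10*(1 + 2*10))) + 167/249) - 13) = (2*√11)*((57/((10*(1 + 20))) + 167*(1/249)) - 13) = (2*√11)*((57/((10*21)) + 167/249) - 13) = (2*√11)*((57/210 + 167/249) - 13) = (2*√11)*((57*(1/210) + 167/249) - 13) = (2*√11)*((19/70 + 167/249) - 13) = (2*√11)*(16421/17430 - 13) = (2*√11)*(-210169/17430) = -210169*√11/8715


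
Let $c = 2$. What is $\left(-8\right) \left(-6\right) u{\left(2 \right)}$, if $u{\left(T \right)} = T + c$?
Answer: $192$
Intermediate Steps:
$u{\left(T \right)} = 2 + T$ ($u{\left(T \right)} = T + 2 = 2 + T$)
$\left(-8\right) \left(-6\right) u{\left(2 \right)} = \left(-8\right) \left(-6\right) \left(2 + 2\right) = 48 \cdot 4 = 192$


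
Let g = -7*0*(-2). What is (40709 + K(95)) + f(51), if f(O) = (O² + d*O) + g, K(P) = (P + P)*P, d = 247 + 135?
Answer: 80842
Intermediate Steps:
d = 382
K(P) = 2*P² (K(P) = (2*P)*P = 2*P²)
g = 0 (g = 0*(-2) = 0)
f(O) = O² + 382*O (f(O) = (O² + 382*O) + 0 = O² + 382*O)
(40709 + K(95)) + f(51) = (40709 + 2*95²) + 51*(382 + 51) = (40709 + 2*9025) + 51*433 = (40709 + 18050) + 22083 = 58759 + 22083 = 80842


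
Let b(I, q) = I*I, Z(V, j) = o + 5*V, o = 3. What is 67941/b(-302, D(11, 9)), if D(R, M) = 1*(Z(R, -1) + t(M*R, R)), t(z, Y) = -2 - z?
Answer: 67941/91204 ≈ 0.74493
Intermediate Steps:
Z(V, j) = 3 + 5*V
D(R, M) = 1 + 5*R - M*R (D(R, M) = 1*((3 + 5*R) + (-2 - M*R)) = 1*(1 + 5*R - M*R) = 1 + 5*R - M*R)
b(I, q) = I²
67941/b(-302, D(11, 9)) = 67941/((-302)²) = 67941/91204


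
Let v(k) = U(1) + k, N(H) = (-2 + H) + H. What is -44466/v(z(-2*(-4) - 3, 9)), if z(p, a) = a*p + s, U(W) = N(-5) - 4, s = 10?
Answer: -14822/13 ≈ -1140.2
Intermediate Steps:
N(H) = -2 + 2*H
U(W) = -16 (U(W) = (-2 + 2*(-5)) - 4 = (-2 - 10) - 4 = -12 - 4 = -16)
z(p, a) = 10 + a*p (z(p, a) = a*p + 10 = 10 + a*p)
v(k) = -16 + k
-44466/v(z(-2*(-4) - 3, 9)) = -44466/(-16 + (10 + 9*(-2*(-4) - 3))) = -44466/(-16 + (10 + 9*(8 - 3))) = -44466/(-16 + (10 + 9*5)) = -44466/(-16 + (10 + 45)) = -44466/(-16 + 55) = -44466/39 = -44466*1/39 = -14822/13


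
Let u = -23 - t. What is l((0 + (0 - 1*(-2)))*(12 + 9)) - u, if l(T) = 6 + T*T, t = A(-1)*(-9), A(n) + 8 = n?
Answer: 1874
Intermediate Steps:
A(n) = -8 + n
t = 81 (t = (-8 - 1)*(-9) = -9*(-9) = 81)
l(T) = 6 + T²
u = -104 (u = -23 - 1*81 = -23 - 81 = -104)
l((0 + (0 - 1*(-2)))*(12 + 9)) - u = (6 + ((0 + (0 - 1*(-2)))*(12 + 9))²) - 1*(-104) = (6 + ((0 + (0 + 2))*21)²) + 104 = (6 + ((0 + 2)*21)²) + 104 = (6 + (2*21)²) + 104 = (6 + 42²) + 104 = (6 + 1764) + 104 = 1770 + 104 = 1874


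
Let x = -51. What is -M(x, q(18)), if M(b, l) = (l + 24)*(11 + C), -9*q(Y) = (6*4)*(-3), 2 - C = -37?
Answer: -1600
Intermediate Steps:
C = 39 (C = 2 - 1*(-37) = 2 + 37 = 39)
q(Y) = 8 (q(Y) = -6*4*(-3)/9 = -8*(-3)/3 = -⅑*(-72) = 8)
M(b, l) = 1200 + 50*l (M(b, l) = (l + 24)*(11 + 39) = (24 + l)*50 = 1200 + 50*l)
-M(x, q(18)) = -(1200 + 50*8) = -(1200 + 400) = -1*1600 = -1600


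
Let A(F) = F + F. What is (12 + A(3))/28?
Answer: 9/14 ≈ 0.64286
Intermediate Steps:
A(F) = 2*F
(12 + A(3))/28 = (12 + 2*3)/28 = (12 + 6)*(1/28) = 18*(1/28) = 9/14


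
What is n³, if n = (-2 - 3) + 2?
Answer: -27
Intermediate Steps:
n = -3 (n = -5 + 2 = -3)
n³ = (-3)³ = -27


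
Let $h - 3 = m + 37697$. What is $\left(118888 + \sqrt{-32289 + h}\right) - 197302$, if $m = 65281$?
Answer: $-78414 + 2 \sqrt{17673} \approx -78148.0$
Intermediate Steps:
$h = 102981$ ($h = 3 + \left(65281 + 37697\right) = 3 + 102978 = 102981$)
$\left(118888 + \sqrt{-32289 + h}\right) - 197302 = \left(118888 + \sqrt{-32289 + 102981}\right) - 197302 = \left(118888 + \sqrt{70692}\right) - 197302 = \left(118888 + 2 \sqrt{17673}\right) - 197302 = -78414 + 2 \sqrt{17673}$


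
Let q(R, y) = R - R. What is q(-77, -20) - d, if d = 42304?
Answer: -42304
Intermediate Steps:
q(R, y) = 0
q(-77, -20) - d = 0 - 1*42304 = 0 - 42304 = -42304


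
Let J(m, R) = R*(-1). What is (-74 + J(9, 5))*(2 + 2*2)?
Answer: -474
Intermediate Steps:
J(m, R) = -R
(-74 + J(9, 5))*(2 + 2*2) = (-74 - 1*5)*(2 + 2*2) = (-74 - 5)*(2 + 4) = -79*6 = -474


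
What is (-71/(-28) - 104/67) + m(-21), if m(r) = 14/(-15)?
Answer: 1411/28140 ≈ 0.050142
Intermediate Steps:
m(r) = -14/15 (m(r) = 14*(-1/15) = -14/15)
(-71/(-28) - 104/67) + m(-21) = (-71/(-28) - 104/67) - 14/15 = (-71*(-1/28) - 104*1/67) - 14/15 = (71/28 - 104/67) - 14/15 = 1845/1876 - 14/15 = 1411/28140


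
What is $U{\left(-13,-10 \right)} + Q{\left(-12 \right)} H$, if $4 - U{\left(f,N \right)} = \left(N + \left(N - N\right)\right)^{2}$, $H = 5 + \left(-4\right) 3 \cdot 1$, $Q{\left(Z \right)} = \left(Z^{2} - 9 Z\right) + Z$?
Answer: $-1776$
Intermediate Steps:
$Q{\left(Z \right)} = Z^{2} - 8 Z$
$H = -7$ ($H = 5 - 12 = -7$)
$U{\left(f,N \right)} = 4 - N^{2}$ ($U{\left(f,N \right)} = 4 - \left(N + \left(N - N\right)\right)^{2} = 4 - \left(N + 0\right)^{2} = 4 - N^{2}$)
$U{\left(-13,-10 \right)} + Q{\left(-12 \right)} H = \left(4 - \left(-10\right)^{2}\right) + - 12 \left(-8 - 12\right) \left(-7\right) = \left(4 - 100\right) + \left(-12\right) \left(-20\right) \left(-7\right) = \left(4 - 100\right) + 240 \left(-7\right) = -96 - 1680 = -1776$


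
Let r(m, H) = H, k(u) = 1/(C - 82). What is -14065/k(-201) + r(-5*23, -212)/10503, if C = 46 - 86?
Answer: 18022412578/10503 ≈ 1.7159e+6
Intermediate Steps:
C = -40
k(u) = -1/122 (k(u) = 1/(-40 - 82) = 1/(-122) = -1/122)
-14065/k(-201) + r(-5*23, -212)/10503 = -14065/(-1/122) - 212/10503 = -14065*(-122) - 212*1/10503 = 1715930 - 212/10503 = 18022412578/10503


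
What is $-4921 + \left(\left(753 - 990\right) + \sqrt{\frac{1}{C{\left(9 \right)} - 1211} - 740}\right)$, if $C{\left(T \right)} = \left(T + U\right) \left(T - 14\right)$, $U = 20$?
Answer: $-5158 + \frac{i \sqrt{340166499}}{678} \approx -5158.0 + 27.203 i$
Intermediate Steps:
$C{\left(T \right)} = \left(-14 + T\right) \left(20 + T\right)$ ($C{\left(T \right)} = \left(T + 20\right) \left(T - 14\right) = \left(20 + T\right) \left(-14 + T\right) = \left(-14 + T\right) \left(20 + T\right)$)
$-4921 + \left(\left(753 - 990\right) + \sqrt{\frac{1}{C{\left(9 \right)} - 1211} - 740}\right) = -4921 + \left(\left(753 - 990\right) + \sqrt{\frac{1}{\left(-280 + 9^{2} + 6 \cdot 9\right) - 1211} - 740}\right) = -4921 - \left(237 - \sqrt{\frac{1}{\left(-280 + 81 + 54\right) - 1211} - 740}\right) = -4921 - \left(237 - \sqrt{\frac{1}{-145 - 1211} - 740}\right) = -4921 - \left(237 - \sqrt{\frac{1}{-1356} - 740}\right) = -4921 - \left(237 - \sqrt{- \frac{1}{1356} - 740}\right) = -4921 - \left(237 - \sqrt{- \frac{1003441}{1356}}\right) = -4921 - \left(237 - \frac{i \sqrt{340166499}}{678}\right) = -5158 + \frac{i \sqrt{340166499}}{678}$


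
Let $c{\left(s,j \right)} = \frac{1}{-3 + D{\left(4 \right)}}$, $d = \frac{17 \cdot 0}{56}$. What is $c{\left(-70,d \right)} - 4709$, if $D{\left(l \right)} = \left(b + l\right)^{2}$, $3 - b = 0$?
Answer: $- \frac{216613}{46} \approx -4709.0$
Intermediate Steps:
$b = 3$ ($b = 3 - 0 = 3 + 0 = 3$)
$d = 0$ ($d = 0 \cdot \frac{1}{56} = 0$)
$D{\left(l \right)} = \left(3 + l\right)^{2}$
$c{\left(s,j \right)} = \frac{1}{46}$ ($c{\left(s,j \right)} = \frac{1}{-3 + \left(3 + 4\right)^{2}} = \frac{1}{-3 + 7^{2}} = \frac{1}{-3 + 49} = \frac{1}{46}$)
$c{\left(-70,d \right)} - 4709 = \frac{1}{46} - 4709 = - \frac{216613}{46}$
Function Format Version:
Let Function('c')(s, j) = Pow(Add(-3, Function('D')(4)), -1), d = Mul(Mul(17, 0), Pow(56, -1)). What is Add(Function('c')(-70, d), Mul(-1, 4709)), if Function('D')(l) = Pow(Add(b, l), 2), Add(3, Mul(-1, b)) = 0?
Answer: Rational(-216613, 46) ≈ -4709.0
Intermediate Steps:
b = 3 (b = Add(3, Mul(-1, 0)) = Add(3, 0) = 3)
d = 0 (d = Mul(0, Rational(1, 56)) = 0)
Function('D')(l) = Pow(Add(3, l), 2)
Function('c')(s, j) = Rational(1, 46) (Function('c')(s, j) = Pow(Add(-3, Pow(Add(3, 4), 2)), -1) = Pow(Add(-3, Pow(7, 2)), -1) = Pow(Add(-3, 49), -1) = Pow(46, -1) = Rational(1, 46))
Add(Function('c')(-70, d), Mul(-1, 4709)) = Add(Rational(1, 46), Mul(-1, 4709)) = Add(Rational(1, 46), -4709) = Rational(-216613, 46)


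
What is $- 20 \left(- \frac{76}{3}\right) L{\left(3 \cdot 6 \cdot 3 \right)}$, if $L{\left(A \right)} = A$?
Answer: $27360$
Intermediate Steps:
$- 20 \left(- \frac{76}{3}\right) L{\left(3 \cdot 6 \cdot 3 \right)} = - 20 \left(- \frac{76}{3}\right) 3 \cdot 6 \cdot 3 = - 20 \left(\left(-76\right) \frac{1}{3}\right) 18 \cdot 3 = \left(-20\right) \left(- \frac{76}{3}\right) 54 = \frac{1520}{3} \cdot 54 = 27360$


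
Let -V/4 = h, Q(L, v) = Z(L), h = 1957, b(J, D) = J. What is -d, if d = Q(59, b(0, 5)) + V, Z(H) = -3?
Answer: 7831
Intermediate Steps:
Q(L, v) = -3
V = -7828 (V = -4*1957 = -7828)
d = -7831 (d = -3 - 7828 = -7831)
-d = -1*(-7831) = 7831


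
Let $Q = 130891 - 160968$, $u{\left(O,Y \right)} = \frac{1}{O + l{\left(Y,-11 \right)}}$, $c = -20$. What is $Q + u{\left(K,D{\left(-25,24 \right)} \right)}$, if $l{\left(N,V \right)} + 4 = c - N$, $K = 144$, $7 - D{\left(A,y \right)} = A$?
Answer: $- \frac{2646775}{88} \approx -30077.0$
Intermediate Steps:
$D{\left(A,y \right)} = 7 - A$
$l{\left(N,V \right)} = -24 - N$ ($l{\left(N,V \right)} = -4 - \left(20 + N\right) = -24 - N$)
$u{\left(O,Y \right)} = \frac{1}{-24 + O - Y}$ ($u{\left(O,Y \right)} = \frac{1}{O - \left(24 + Y\right)} = \frac{1}{-24 + O - Y}$)
$Q = -30077$ ($Q = 130891 - 160968 = -30077$)
$Q + u{\left(K,D{\left(-25,24 \right)} \right)} = -30077 + \frac{1}{-24 + 144 - \left(7 - -25\right)} = -30077 + \frac{1}{-24 + 144 - \left(7 + 25\right)} = -30077 + \frac{1}{-24 + 144 - 32} = -30077 + \frac{1}{88} = - \frac{2646775}{88}$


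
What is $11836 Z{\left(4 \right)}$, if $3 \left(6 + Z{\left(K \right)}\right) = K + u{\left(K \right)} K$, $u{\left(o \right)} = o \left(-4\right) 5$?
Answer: $- \frac{3953224}{3} \approx -1.3177 \cdot 10^{6}$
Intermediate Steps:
$u{\left(o \right)} = - 20 o$ ($u{\left(o \right)} = - 4 o 5 = - 20 o$)
$Z{\left(K \right)} = -6 - \frac{20 K^{2}}{3} + \frac{K}{3}$ ($Z{\left(K \right)} = -6 + \frac{K + - 20 K K}{3} = -6 + \frac{K - 20 K^{2}}{3} = -6 - \left(- \frac{K}{3} + \frac{20 K^{2}}{3}\right) = -6 - \frac{20 K^{2}}{3} + \frac{K}{3}$)
$11836 Z{\left(4 \right)} = 11836 \left(-6 - \frac{20 \cdot 4^{2}}{3} + \frac{1}{3} \cdot 4\right) = 11836 \left(-6 - \frac{320}{3} + \frac{4}{3}\right) = 11836 \left(- \frac{334}{3}\right) = - \frac{3953224}{3}$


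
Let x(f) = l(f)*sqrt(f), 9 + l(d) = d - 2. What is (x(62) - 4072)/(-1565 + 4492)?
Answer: -4072/2927 + 51*sqrt(62)/2927 ≈ -1.2540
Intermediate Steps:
l(d) = -11 + d (l(d) = -9 + (d - 2) = -9 + (-2 + d) = -11 + d)
x(f) = sqrt(f)*(-11 + f) (x(f) = (-11 + f)*sqrt(f) = sqrt(f)*(-11 + f))
(x(62) - 4072)/(-1565 + 4492) = (sqrt(62)*(-11 + 62) - 4072)/(-1565 + 4492) = (sqrt(62)*51 - 4072)/2927 = (51*sqrt(62) - 4072)*(1/2927) = (-4072 + 51*sqrt(62))*(1/2927) = -4072/2927 + 51*sqrt(62)/2927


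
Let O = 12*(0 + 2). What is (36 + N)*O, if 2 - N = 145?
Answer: -2568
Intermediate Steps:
O = 24 (O = 12*2 = 24)
N = -143 (N = 2 - 1*145 = 2 - 145 = -143)
(36 + N)*O = (36 - 143)*24 = -107*24 = -2568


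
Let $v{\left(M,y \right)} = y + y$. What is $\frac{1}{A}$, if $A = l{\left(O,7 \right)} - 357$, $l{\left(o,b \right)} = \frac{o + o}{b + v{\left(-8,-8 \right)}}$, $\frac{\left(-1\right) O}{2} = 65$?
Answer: $- \frac{9}{2953} \approx -0.0030477$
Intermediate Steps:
$O = -130$ ($O = \left(-2\right) 65 = -130$)
$v{\left(M,y \right)} = 2 y$
$l{\left(o,b \right)} = \frac{2 o}{-16 + b}$ ($l{\left(o,b \right)} = \frac{o + o}{b + 2 \left(-8\right)} = \frac{2 o}{b - 16} = \frac{2 o}{-16 + b}$)
$A = - \frac{2953}{9}$ ($A = 2 \left(-130\right) \frac{1}{-16 + 7} - 357 = 2 \left(-130\right) \frac{1}{-9} - 357 = 2 \left(-130\right) \left(- \frac{1}{9}\right) - 357 = \frac{260}{9} - 357 = - \frac{2953}{9} \approx -328.11$)
$\frac{1}{A} = \frac{1}{- \frac{2953}{9}} = - \frac{9}{2953}$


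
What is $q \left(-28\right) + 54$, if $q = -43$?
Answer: $1258$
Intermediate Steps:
$q \left(-28\right) + 54 = \left(-43\right) \left(-28\right) + 54 = 1204 + 54 = 1258$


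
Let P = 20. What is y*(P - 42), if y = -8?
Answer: 176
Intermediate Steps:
y*(P - 42) = -8*(20 - 42) = -8*(-22) = 176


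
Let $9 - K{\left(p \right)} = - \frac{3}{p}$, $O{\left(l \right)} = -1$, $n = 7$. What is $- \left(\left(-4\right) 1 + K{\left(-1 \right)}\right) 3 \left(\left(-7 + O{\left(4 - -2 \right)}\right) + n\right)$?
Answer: $6$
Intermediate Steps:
$K{\left(p \right)} = 9 + \frac{3}{p}$ ($K{\left(p \right)} = 9 - - \frac{3}{p} = 9 + \frac{3}{p}$)
$- \left(\left(-4\right) 1 + K{\left(-1 \right)}\right) 3 \left(\left(-7 + O{\left(4 - -2 \right)}\right) + n\right) = - \left(\left(-4\right) 1 + \left(9 + \frac{3}{-1}\right)\right) 3 \left(\left(-7 - 1\right) + 7\right) = - \left(-4 + \left(9 + 3 \left(-1\right)\right)\right) 3 \left(-8 + 7\right) = - \left(-4 + \left(9 - 3\right)\right) 3 \left(-1\right) = - \left(-4 + 6\right) 3 \left(-1\right) = - 2 \cdot 3 \left(-1\right) = - 6 \left(-1\right) = \left(-1\right) \left(-6\right) = 6$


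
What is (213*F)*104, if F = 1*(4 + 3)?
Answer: 155064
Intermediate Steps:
F = 7 (F = 1*7 = 7)
(213*F)*104 = (213*7)*104 = 1491*104 = 155064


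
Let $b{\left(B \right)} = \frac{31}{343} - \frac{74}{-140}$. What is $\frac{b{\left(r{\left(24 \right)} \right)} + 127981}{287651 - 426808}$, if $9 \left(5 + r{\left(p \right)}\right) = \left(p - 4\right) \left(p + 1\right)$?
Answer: $- \frac{438976953}{477308510} \approx -0.91969$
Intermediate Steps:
$r{\left(p \right)} = -5 + \frac{\left(1 + p\right) \left(-4 + p\right)}{9}$ ($r{\left(p \right)} = -5 + \frac{\left(p - 4\right) \left(p + 1\right)}{9} = -5 + \frac{\left(-4 + p\right) \left(1 + p\right)}{9} = -5 + \frac{\left(1 + p\right) \left(-4 + p\right)}{9}$)
$b{\left(B \right)} = \frac{2123}{3430}$ ($b{\left(B \right)} = 31 \cdot \frac{1}{343} - - \frac{37}{70} = \frac{31}{343} + \frac{37}{70} = \frac{2123}{3430}$)
$\frac{b{\left(r{\left(24 \right)} \right)} + 127981}{287651 - 426808} = \frac{\frac{2123}{3430} + 127981}{287651 - 426808} = \frac{438976953}{3430 \left(-139157\right)} = \frac{438976953}{3430} \left(- \frac{1}{139157}\right) = - \frac{438976953}{477308510}$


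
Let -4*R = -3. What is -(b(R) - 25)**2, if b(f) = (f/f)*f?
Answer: -9409/16 ≈ -588.06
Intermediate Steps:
R = 3/4 (R = -1/4*(-3) = 3/4 ≈ 0.75000)
b(f) = f (b(f) = 1*f = f)
-(b(R) - 25)**2 = -(3/4 - 25)**2 = -(-97/4)**2 = -1*9409/16 = -9409/16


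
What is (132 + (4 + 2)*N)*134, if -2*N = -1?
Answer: 18090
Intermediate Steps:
N = 1/2 (N = -1/2*(-1) = 1/2 ≈ 0.50000)
(132 + (4 + 2)*N)*134 = (132 + (4 + 2)*(1/2))*134 = (132 + 6*(1/2))*134 = (132 + 3)*134 = 135*134 = 18090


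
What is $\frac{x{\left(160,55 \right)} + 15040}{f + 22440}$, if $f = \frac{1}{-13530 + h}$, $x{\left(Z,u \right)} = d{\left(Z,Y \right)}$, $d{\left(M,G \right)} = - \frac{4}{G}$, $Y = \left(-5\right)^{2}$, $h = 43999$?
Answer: $\frac{11456222124}{17093109025} \approx 0.67022$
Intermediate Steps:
$Y = 25$
$x{\left(Z,u \right)} = - \frac{4}{25}$
$f = \frac{1}{30469}$ ($f = \frac{1}{-13530 + 43999} = \frac{1}{30469} \approx 3.282 \cdot 10^{-5}$)
$\frac{x{\left(160,55 \right)} + 15040}{f + 22440} = \frac{- \frac{4}{25} + 15040}{\frac{1}{30469} + 22440} = \frac{375996}{25 \cdot \frac{683724361}{30469}} = \frac{375996}{25} \cdot \frac{30469}{683724361} = \frac{11456222124}{17093109025}$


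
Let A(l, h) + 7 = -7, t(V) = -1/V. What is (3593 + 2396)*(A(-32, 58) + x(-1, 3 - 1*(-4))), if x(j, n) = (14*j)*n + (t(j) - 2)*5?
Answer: -700713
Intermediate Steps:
A(l, h) = -14 (A(l, h) = -7 - 7 = -14)
x(j, n) = -10 - 5/j + 14*j*n (x(j, n) = (14*j)*n + (-1/j - 2)*5 = 14*j*n + (-2 - 1/j)*5 = 14*j*n + (-10 - 5/j) = -10 - 5/j + 14*j*n)
(3593 + 2396)*(A(-32, 58) + x(-1, 3 - 1*(-4))) = (3593 + 2396)*(-14 + (-10 - 5/(-1) + 14*(-1)*(3 - 1*(-4)))) = 5989*(-14 + (-10 - 5*(-1) + 14*(-1)*(3 + 4))) = 5989*(-14 + (-10 + 5 + 14*(-1)*7)) = 5989*(-14 + (-10 + 5 - 98)) = 5989*(-14 - 103) = 5989*(-117) = -700713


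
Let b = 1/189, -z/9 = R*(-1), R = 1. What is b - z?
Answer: -1700/189 ≈ -8.9947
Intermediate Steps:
z = 9 (z = -9*(-1) = 9)
b = 1/189 ≈ 0.0052910
b - z = 1/189 - 1*9 = 1/189 - 9 = -1700/189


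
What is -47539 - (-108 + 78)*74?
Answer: -45319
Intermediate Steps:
-47539 - (-108 + 78)*74 = -47539 - (-30)*74 = -47539 - 1*(-2220) = -47539 + 2220 = -45319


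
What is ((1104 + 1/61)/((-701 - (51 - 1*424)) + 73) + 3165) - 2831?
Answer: 1025605/3111 ≈ 329.67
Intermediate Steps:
((1104 + 1/61)/((-701 - (51 - 1*424)) + 73) + 3165) - 2831 = ((1104 + 1/61)/((-701 - (51 - 424)) + 73) + 3165) - 2831 = (67345/(61*((-701 - 1*(-373)) + 73)) + 3165) - 2831 = (67345/(61*((-701 + 373) + 73)) + 3165) - 2831 = (67345/(61*(-328 + 73)) + 3165) - 2831 = ((67345/61)/(-255) + 3165) - 2831 = ((67345/61)*(-1/255) + 3165) - 2831 = (-13469/3111 + 3165) - 2831 = 9832846/3111 - 2831 = 1025605/3111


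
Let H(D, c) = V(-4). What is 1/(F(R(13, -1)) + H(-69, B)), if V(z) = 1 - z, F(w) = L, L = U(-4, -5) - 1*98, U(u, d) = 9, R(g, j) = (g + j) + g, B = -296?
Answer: -1/84 ≈ -0.011905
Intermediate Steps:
R(g, j) = j + 2*g
L = -89 (L = 9 - 1*98 = 9 - 98 = -89)
F(w) = -89
H(D, c) = 5 (H(D, c) = 1 - 1*(-4) = 1 + 4 = 5)
1/(F(R(13, -1)) + H(-69, B)) = 1/(-89 + 5) = 1/(-84) = -1/84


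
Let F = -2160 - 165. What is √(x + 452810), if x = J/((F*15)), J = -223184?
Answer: √2447755649770/2325 ≈ 672.92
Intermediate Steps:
F = -2325
x = 223184/34875 (x = -223184/((-2325*15)) = -223184/(-34875) = -223184*(-1/34875) = 223184/34875 ≈ 6.3995)
√(x + 452810) = √(223184/34875 + 452810) = √(15791971934/34875) = √2447755649770/2325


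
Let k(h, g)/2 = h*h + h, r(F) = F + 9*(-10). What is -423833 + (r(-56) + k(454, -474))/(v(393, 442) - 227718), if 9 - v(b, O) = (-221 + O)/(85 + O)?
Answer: -1495923279575/3529496 ≈ -4.2384e+5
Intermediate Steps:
v(b, O) = 9 - (-221 + O)/(85 + O)
r(F) = -90 + F (r(F) = F - 90 = -90 + F)
k(h, g) = 2*h + 2*h**2 (k(h, g) = 2*(h*h + h) = 2*(h**2 + h) = 2*(h + h**2) = 2*h + 2*h**2)
-423833 + (r(-56) + k(454, -474))/(v(393, 442) - 227718) = -423833 + ((-90 - 56) + 2*454*(1 + 454))/(2*(493 + 4*442)/(85 + 442) - 227718) = -423833 + (-146 + 2*454*455)/(2*(493 + 1768)/527 - 227718) = -423833 + (-146 + 413140)/(2*(1/527)*2261 - 227718) = -423833 + 412994/(266/31 - 227718) = -423833 + 412994/(-7058992/31) = -423833 + 412994*(-31/7058992) = -423833 - 6401407/3529496 = -1495923279575/3529496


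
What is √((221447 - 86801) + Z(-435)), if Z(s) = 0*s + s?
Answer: 7*√2739 ≈ 366.35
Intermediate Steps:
Z(s) = s (Z(s) = 0 + s = s)
√((221447 - 86801) + Z(-435)) = √((221447 - 86801) - 435) = √(134646 - 435) = √134211 = 7*√2739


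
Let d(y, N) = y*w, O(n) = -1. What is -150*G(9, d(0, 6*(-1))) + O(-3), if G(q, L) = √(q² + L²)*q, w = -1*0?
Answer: -12151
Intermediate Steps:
w = 0
d(y, N) = 0 (d(y, N) = y*0 = 0)
G(q, L) = q*√(L² + q²) (G(q, L) = √(L² + q²)*q = q*√(L² + q²))
-150*G(9, d(0, 6*(-1))) + O(-3) = -1350*√(0² + 9²) - 1 = -1350*√(0 + 81) - 1 = -1350*√81 - 1 = -1350*9 - 1 = -150*81 - 1 = -12150 - 1 = -12151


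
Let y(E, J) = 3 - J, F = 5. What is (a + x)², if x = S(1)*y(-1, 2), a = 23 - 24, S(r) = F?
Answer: 16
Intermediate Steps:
S(r) = 5
a = -1
x = 5 (x = 5*(3 - 1*2) = 5*(3 - 2) = 5*1 = 5)
(a + x)² = (-1 + 5)² = 4² = 16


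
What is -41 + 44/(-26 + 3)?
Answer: -987/23 ≈ -42.913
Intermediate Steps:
-41 + 44/(-26 + 3) = -41 + 44/(-23) = -41 - 1/23*44 = -41 - 44/23 = -987/23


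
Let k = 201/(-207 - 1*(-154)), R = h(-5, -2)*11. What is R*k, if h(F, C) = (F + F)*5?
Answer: 110550/53 ≈ 2085.8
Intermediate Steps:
h(F, C) = 10*F (h(F, C) = (2*F)*5 = 10*F)
R = -550 (R = (10*(-5))*11 = -50*11 = -550)
k = -201/53 (k = 201/(-207 + 154) = 201/(-53) = 201*(-1/53) = -201/53 ≈ -3.7925)
R*k = -550*(-201/53) = 110550/53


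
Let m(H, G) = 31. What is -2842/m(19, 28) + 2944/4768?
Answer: -420606/4619 ≈ -91.060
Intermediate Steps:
-2842/m(19, 28) + 2944/4768 = -2842/31 + 2944/4768 = -2842*1/31 + 2944*(1/4768) = -2842/31 + 92/149 = -420606/4619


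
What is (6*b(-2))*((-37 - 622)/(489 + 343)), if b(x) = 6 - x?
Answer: -1977/52 ≈ -38.019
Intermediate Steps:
(6*b(-2))*((-37 - 622)/(489 + 343)) = (6*(6 - 1*(-2)))*((-37 - 622)/(489 + 343)) = (6*(6 + 2))*(-659/832) = (6*8)*(-659*1/832) = 48*(-659/832) = -1977/52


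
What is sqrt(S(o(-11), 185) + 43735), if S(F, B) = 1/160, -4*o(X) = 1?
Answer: sqrt(69976010)/40 ≈ 209.13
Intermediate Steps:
o(X) = -1/4 (o(X) = -1/4*1 = -1/4)
S(F, B) = 1/160
sqrt(S(o(-11), 185) + 43735) = sqrt(1/160 + 43735) = sqrt(6997601/160) = sqrt(69976010)/40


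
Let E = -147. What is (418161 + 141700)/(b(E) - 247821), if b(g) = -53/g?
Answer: -82299567/36429634 ≈ -2.2591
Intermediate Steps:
(418161 + 141700)/(b(E) - 247821) = (418161 + 141700)/(-53/(-147) - 247821) = 559861/(-53*(-1/147) - 247821) = 559861/(53/147 - 247821) = 559861/(-36429634/147) = 559861*(-147/36429634) = -82299567/36429634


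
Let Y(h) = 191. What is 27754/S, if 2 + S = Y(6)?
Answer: 27754/189 ≈ 146.85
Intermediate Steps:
S = 189 (S = -2 + 191 = 189)
27754/S = 27754/189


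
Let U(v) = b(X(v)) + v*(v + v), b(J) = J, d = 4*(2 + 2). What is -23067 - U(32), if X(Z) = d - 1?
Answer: -25130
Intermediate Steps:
d = 16 (d = 4*4 = 16)
X(Z) = 15 (X(Z) = 16 - 1 = 15)
U(v) = 15 + 2*v**2 (U(v) = 15 + v*(v + v) = 15 + v*(2*v) = 15 + 2*v**2)
-23067 - U(32) = -23067 - (15 + 2*32**2) = -23067 - (15 + 2*1024) = -23067 - (15 + 2048) = -23067 - 1*2063 = -23067 - 2063 = -25130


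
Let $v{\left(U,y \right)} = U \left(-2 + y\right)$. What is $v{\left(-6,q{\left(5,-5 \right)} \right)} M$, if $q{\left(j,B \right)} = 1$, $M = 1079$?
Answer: $6474$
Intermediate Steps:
$v{\left(-6,q{\left(5,-5 \right)} \right)} M = - 6 \left(-2 + 1\right) 1079 = \left(-6\right) \left(-1\right) 1079 = 6 \cdot 1079 = 6474$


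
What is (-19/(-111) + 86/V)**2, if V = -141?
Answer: 582169/3024121 ≈ 0.19251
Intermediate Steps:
(-19/(-111) + 86/V)**2 = (-19/(-111) + 86/(-141))**2 = (-19*(-1/111) + 86*(-1/141))**2 = (19/111 - 86/141)**2 = (-763/1739)**2 = 582169/3024121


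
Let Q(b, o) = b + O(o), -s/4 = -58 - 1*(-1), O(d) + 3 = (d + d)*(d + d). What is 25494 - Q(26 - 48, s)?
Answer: -182417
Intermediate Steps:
O(d) = -3 + 4*d² (O(d) = -3 + (d + d)*(d + d) = -3 + (2*d)*(2*d) = -3 + 4*d²)
s = 228 (s = -4*(-58 - 1*(-1)) = -4*(-58 + 1) = -4*(-57) = 228)
Q(b, o) = -3 + b + 4*o² (Q(b, o) = b + (-3 + 4*o²) = -3 + b + 4*o²)
25494 - Q(26 - 48, s) = 25494 - (-3 + (26 - 48) + 4*228²) = 25494 - (-3 - 22 + 4*51984) = 25494 - (-3 - 22 + 207936) = 25494 - 1*207911 = 25494 - 207911 = -182417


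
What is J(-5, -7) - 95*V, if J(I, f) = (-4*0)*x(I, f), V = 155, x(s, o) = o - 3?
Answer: -14725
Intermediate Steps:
x(s, o) = -3 + o
J(I, f) = 0 (J(I, f) = (-4*0)*(-3 + f) = 0*(-3 + f) = 0)
J(-5, -7) - 95*V = 0 - 95*155 = 0 - 14725 = -14725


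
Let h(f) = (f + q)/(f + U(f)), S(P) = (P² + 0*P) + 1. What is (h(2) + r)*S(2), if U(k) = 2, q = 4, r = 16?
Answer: 175/2 ≈ 87.500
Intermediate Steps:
S(P) = 1 + P² (S(P) = (P² + 0) + 1 = P² + 1 = 1 + P²)
h(f) = (4 + f)/(2 + f) (h(f) = (f + 4)/(f + 2) = (4 + f)/(2 + f))
(h(2) + r)*S(2) = ((4 + 2)/(2 + 2) + 16)*(1 + 2²) = (6/4 + 16)*(1 + 4) = ((¼)*6 + 16)*5 = (3/2 + 16)*5 = (35/2)*5 = 175/2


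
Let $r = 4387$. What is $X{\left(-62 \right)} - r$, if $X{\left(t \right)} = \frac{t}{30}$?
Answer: $- \frac{65836}{15} \approx -4389.1$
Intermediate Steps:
$X{\left(t \right)} = \frac{t}{30}$ ($X{\left(t \right)} = t \frac{1}{30} = \frac{t}{30}$)
$X{\left(-62 \right)} - r = \frac{1}{30} \left(-62\right) - 4387 = - \frac{31}{15} - 4387 = - \frac{65836}{15}$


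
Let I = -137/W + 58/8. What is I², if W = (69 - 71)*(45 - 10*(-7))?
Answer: 13024881/211600 ≈ 61.554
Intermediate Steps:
W = -230 (W = -2*(45 + 70) = -2*115 = -230)
I = 3609/460 (I = -137/(-230) + 58/8 = -137*(-1/230) + 58*(⅛) = 137/230 + 29/4 = 3609/460 ≈ 7.8456)
I² = (3609/460)² = 13024881/211600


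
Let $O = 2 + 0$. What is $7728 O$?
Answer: $15456$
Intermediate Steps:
$O = 2$
$7728 O = 7728 \cdot 2 = 15456$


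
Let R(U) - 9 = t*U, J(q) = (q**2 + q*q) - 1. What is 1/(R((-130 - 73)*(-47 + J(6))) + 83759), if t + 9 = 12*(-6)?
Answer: 1/478400 ≈ 2.0903e-6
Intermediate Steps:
t = -81 (t = -9 + 12*(-6) = -9 - 72 = -81)
J(q) = -1 + 2*q**2 (J(q) = (q**2 + q**2) - 1 = 2*q**2 - 1 = -1 + 2*q**2)
R(U) = 9 - 81*U
1/(R((-130 - 73)*(-47 + J(6))) + 83759) = 1/((9 - 81*(-130 - 73)*(-47 + (-1 + 2*6**2))) + 83759) = 1/((9 - (-16443)*(-47 + (-1 + 2*36))) + 83759) = 1/((9 - (-16443)*(-47 + (-1 + 72))) + 83759) = 1/((9 - (-16443)*(-47 + 71)) + 83759) = 1/((9 - (-16443)*24) + 83759) = 1/((9 - 81*(-4872)) + 83759) = 1/((9 + 394632) + 83759) = 1/(394641 + 83759) = 1/478400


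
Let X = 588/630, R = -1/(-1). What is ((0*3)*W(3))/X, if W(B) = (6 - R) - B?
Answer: 0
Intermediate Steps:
R = 1 (R = -1*(-1) = 1)
W(B) = 5 - B (W(B) = (6 - 1*1) - B = (6 - 1) - B = 5 - B)
X = 14/15 (X = 588*(1/630) = 14/15 ≈ 0.93333)
((0*3)*W(3))/X = ((0*3)*(5 - 1*3))/(14/15) = (0*(5 - 3))*(15/14) = (0*2)*(15/14) = 0*(15/14) = 0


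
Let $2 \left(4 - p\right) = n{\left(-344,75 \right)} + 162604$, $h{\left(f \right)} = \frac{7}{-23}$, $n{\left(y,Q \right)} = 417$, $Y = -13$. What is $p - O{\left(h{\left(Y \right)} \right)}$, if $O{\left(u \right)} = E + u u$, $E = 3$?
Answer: $- \frac{86237149}{1058} \approx -81510.0$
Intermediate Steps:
$h{\left(f \right)} = - \frac{7}{23}$ ($h{\left(f \right)} = 7 \left(- \frac{1}{23}\right) = - \frac{7}{23}$)
$p = - \frac{163013}{2}$ ($p = 4 - \frac{417 + 162604}{2} = 4 - \frac{163021}{2} = - \frac{163013}{2} \approx -81507.0$)
$O{\left(u \right)} = 3 + u^{2}$ ($O{\left(u \right)} = 3 + u u = 3 + u^{2}$)
$p - O{\left(h{\left(Y \right)} \right)} = - \frac{163013}{2} - \left(3 + \left(- \frac{7}{23}\right)^{2}\right) = - \frac{163013}{2} - \left(3 + \frac{49}{529}\right) = - \frac{163013}{2} - \frac{1636}{529} = - \frac{86237149}{1058}$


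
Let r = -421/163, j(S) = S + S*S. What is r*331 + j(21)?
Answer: -64045/163 ≈ -392.91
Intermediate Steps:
j(S) = S + S²
r = -421/163 (r = -421*1/163 = -421/163 ≈ -2.5828)
r*331 + j(21) = -421/163*331 + 21*(1 + 21) = -139351/163 + 21*22 = -139351/163 + 462 = -64045/163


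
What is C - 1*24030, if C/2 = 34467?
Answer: 44904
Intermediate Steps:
C = 68934 (C = 2*34467 = 68934)
C - 1*24030 = 68934 - 1*24030 = 68934 - 24030 = 44904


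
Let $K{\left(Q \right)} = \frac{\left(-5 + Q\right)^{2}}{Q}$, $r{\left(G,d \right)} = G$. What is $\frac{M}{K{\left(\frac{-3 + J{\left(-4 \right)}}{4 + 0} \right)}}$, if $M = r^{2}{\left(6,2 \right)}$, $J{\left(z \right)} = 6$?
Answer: $\frac{432}{289} \approx 1.4948$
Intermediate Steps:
$M = 36$ ($M = 6^{2} = 36$)
$K{\left(Q \right)} = \frac{\left(-5 + Q\right)^{2}}{Q}$
$\frac{M}{K{\left(\frac{-3 + J{\left(-4 \right)}}{4 + 0} \right)}} = \frac{36}{\frac{1}{\left(-3 + 6\right) \frac{1}{4 + 0}} \left(-5 + \frac{-3 + 6}{4 + 0}\right)^{2}} = \frac{36}{\frac{1}{3 \cdot \frac{1}{4}} \left(-5 + \frac{3}{4}\right)^{2}} = \frac{36}{\frac{1}{3 \cdot \frac{1}{4}} \left(-5 + 3 \cdot \frac{1}{4}\right)^{2}} = \frac{36}{\frac{1}{\frac{3}{4}} \left(-5 + \frac{3}{4}\right)^{2}} = \frac{36}{\frac{4}{3} \left(- \frac{17}{4}\right)^{2}} = \frac{36}{\frac{4}{3} \cdot \frac{289}{16}} = \frac{36}{\frac{289}{12}} = 36 \cdot \frac{12}{289} = \frac{432}{289}$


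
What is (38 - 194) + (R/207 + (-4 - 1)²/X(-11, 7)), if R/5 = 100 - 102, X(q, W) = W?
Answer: -220939/1449 ≈ -152.48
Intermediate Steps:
R = -10 (R = 5*(100 - 102) = 5*(-2) = -10)
(38 - 194) + (R/207 + (-4 - 1)²/X(-11, 7)) = (38 - 194) + (-10/207 + (-4 - 1)²/7) = -156 + (-10*1/207 + (-5)²*(⅐)) = -156 + (-10/207 + 25*(⅐)) = -156 + (-10/207 + 25/7) = -156 + 5105/1449 = -220939/1449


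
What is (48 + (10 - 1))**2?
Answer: 3249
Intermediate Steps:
(48 + (10 - 1))**2 = (48 + 9)**2 = 57**2 = 3249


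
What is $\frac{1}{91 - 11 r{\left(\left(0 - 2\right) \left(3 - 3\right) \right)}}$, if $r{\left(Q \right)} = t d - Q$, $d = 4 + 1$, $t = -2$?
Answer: $\frac{1}{201} \approx 0.0049751$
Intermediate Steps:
$d = 5$
$r{\left(Q \right)} = -10 - Q$ ($r{\left(Q \right)} = \left(-2\right) 5 - Q = -10 - Q$)
$\frac{1}{91 - 11 r{\left(\left(0 - 2\right) \left(3 - 3\right) \right)}} = \frac{1}{91 - 11 \left(-10 - \left(0 - 2\right) \left(3 - 3\right)\right)} = \frac{1}{91 - 11 \left(-10 - - 2 \left(3 - 3\right)\right)} = \frac{1}{91 - 11 \left(-10 - \left(-2\right) 0\right)} = \frac{1}{91 - 11 \left(-10 - 0\right)} = \frac{1}{91 - 11 \left(-10 + 0\right)} = \frac{1}{91 - -110} = \frac{1}{91 + 110} = \frac{1}{201}$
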